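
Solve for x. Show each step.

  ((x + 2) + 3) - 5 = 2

Step 1. [((x + 2) + 3) - 5 = 2] the outer -5 inverts by adding 5 ⇒ sub: (x + 2) + 3 = 7.
Step 2. [(x + 2) + 3 = 7] 3 comes off first (subtract 3), so sub: x + 2 = 4.
Step 3. [x + 2 = 4] +2 is outermost — subtract 2 both sides. So sub: x = 2.

Answer: x ∈ {2}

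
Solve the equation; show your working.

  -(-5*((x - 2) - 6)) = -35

Step 1. [-(-5*((x - 2) - 6)) = -35] leading − — multiply by −1. So neg: -5*((x - 2) - 6) = 35.
Step 2. [-5*((x - 2) - 6) = 35] -5·(inner) — divide through by -5 ⇒ div: (x - 2) - 6 = -7.
Step 3. [(x - 2) - 6 = -7] 6 comes off first (add 6). So sub: x - 2 = -1.
Step 4. [x - 2 = -1] the outer -2 inverts by adding 2. So sub: x = 1.

Answer: x ∈ {1}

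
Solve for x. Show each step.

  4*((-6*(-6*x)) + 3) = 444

Step 1. [4*((-6*(-6*x)) + 3) = 444] LHS = 4·(…); ÷4 both sides ⇒ div: (-6*(-6*x)) + 3 = 111.
Step 2. [(-6*(-6*x)) + 3 = 111] 3 comes off first (subtract 3), so sub: -6*(-6*x) = 108.
Step 3. [-6*(-6*x) = 108] -6 out front; divide by -6. So div: -6*x = -18.
Step 4. [-6*x = -18] leading coefficient -6: divide by -6 ⇒ div: x = 3.

Answer: x ∈ {3}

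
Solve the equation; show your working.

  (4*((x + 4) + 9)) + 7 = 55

Step 1. [(4*((x + 4) + 9)) + 7 = 55] peel the +7: subtract 7 from each side, so sub: 4*((x + 4) + 9) = 48.
Step 2. [4*((x + 4) + 9) = 48] divide by the outer 4 ⇒ div: (x + 4) + 9 = 12.
Step 3. [(x + 4) + 9 = 12] the outer +9 inverts by subtracting 9 ⇒ sub: x + 4 = 3.
Step 4. [x + 4 = 3] 4 comes off first (subtract 4). So sub: x = -1.

Answer: x ∈ {-1}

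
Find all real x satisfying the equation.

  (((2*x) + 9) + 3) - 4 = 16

Step 1. [(((2*x) + 9) + 3) - 4 = 16] the outer -4 inverts by adding 4, so sub: ((2*x) + 9) + 3 = 20.
Step 2. [((2*x) + 9) + 3 = 20] 3 comes off first (subtract 3) ⇒ sub: (2*x) + 9 = 17.
Step 3. [(2*x) + 9 = 17] 9 comes off first (subtract 9), so sub: 2*x = 8.
Step 4. [2*x = 8] LHS = 2·(…); ÷2 both sides. So div: x = 4.

Answer: x ∈ {4}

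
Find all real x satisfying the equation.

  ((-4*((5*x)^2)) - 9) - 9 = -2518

Step 1. [((-4*((5*x)^2)) - 9) - 9 = -2518] -9 is outermost — add 9 both sides ⇒ sub: (-4*((5*x)^2)) - 9 = -2509.
Step 2. [(-4*((5*x)^2)) - 9 = -2509] -9 is outermost — add 9 both sides, so sub: -4*((5*x)^2) = -2500.
Step 3. [-4*((5*x)^2) = -2500] LHS = -4·(…); ÷-4 both sides, so div: (5*x)^2 = 625.
Step 4. [(5*x)^2 = 625] √ both sides: 625 ≥ 0 gives two branches ⇒ sqrt: 5*x = 25 or -25.
Step 5. [5*x = 25 or -25] LHS = 5·(…); ÷5 both sides ⇒ div: x = 5 or -5.

Answer: x ∈ {-5, 5}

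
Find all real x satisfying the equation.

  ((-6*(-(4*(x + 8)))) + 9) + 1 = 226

Step 1. [((-6*(-(4*(x + 8)))) + 9) + 1 = 226] the outer +1 inverts by subtracting 1, so sub: (-6*(-(4*(x + 8)))) + 9 = 225.
Step 2. [(-6*(-(4*(x + 8)))) + 9 = 225] subtract 9: x sits inside (… + 9) ⇒ sub: -6*(-(4*(x + 8))) = 216.
Step 3. [-6*(-(4*(x + 8))) = 216] divide by the outer -6, so div: -(4*(x + 8)) = -36.
Step 4. [-(4*(x + 8)) = -36] leading − — multiply by −1. So neg: 4*(x + 8) = 36.
Step 5. [4*(x + 8) = 36] 4·(inner) — divide through by 4. So div: x + 8 = 9.
Step 6. [x + 8 = 9] peel the +8: subtract 8 from each side, so sub: x = 1.

Answer: x ∈ {1}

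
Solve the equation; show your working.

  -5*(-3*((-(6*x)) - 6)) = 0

Step 1. [-5*(-3*((-(6*x)) - 6)) = 0] divide by the outer -5 ⇒ div: -3*((-(6*x)) - 6) = 0.
Step 2. [-3*((-(6*x)) - 6) = 0] -3 out front; divide by -3. So div: (-(6*x)) - 6 = 0.
Step 3. [(-(6*x)) - 6 = 0] add 6: x sits inside (… - 6), so sub: -(6*x) = 6.
Step 4. [-(6*x) = 6] leading − — multiply by −1. So neg: 6*x = -6.
Step 5. [6*x = -6] 6 out front; divide by 6 ⇒ div: x = -1.

Answer: x ∈ {-1}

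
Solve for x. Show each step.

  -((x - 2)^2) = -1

Step 1. [-((x - 2)^2) = -1] flip signs both sides. So neg: (x - 2)^2 = 1.
Step 2. [(x - 2)^2 = 1] 1 ≥ 0, LHS is (·)² — take ±√. So sqrt: x - 2 = 1 or -1.
Step 3. [x - 2 = 1 or -1] peel the -2: add 2 from each side, so sub: x = 3 or 1.

Answer: x ∈ {1, 3}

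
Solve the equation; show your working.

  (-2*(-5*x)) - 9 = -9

Step 1. [(-2*(-5*x)) - 9 = -9] -9 is outermost — add 9 both sides. So sub: -2*(-5*x) = 0.
Step 2. [-2*(-5*x) = 0] -2 out front; divide by -2, so div: -5*x = 0.
Step 3. [-5*x = 0] leading coefficient -5: divide by -5, so div: x = 0.

Answer: x ∈ {0}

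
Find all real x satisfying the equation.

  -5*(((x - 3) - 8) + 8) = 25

Step 1. [-5*(((x - 3) - 8) + 8) = 25] -5·(inner) — divide through by -5. So div: ((x - 3) - 8) + 8 = -5.
Step 2. [((x - 3) - 8) + 8 = -5] the outer +8 inverts by subtracting 8, so sub: (x - 3) - 8 = -13.
Step 3. [(x - 3) - 8 = -13] peel the -8: add 8 from each side. So sub: x - 3 = -5.
Step 4. [x - 3 = -5] -3 is outermost — add 3 both sides. So sub: x = -2.

Answer: x ∈ {-2}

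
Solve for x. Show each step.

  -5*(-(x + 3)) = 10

Step 1. [-5*(-(x + 3)) = 10] leading coefficient -5: divide by -5, so div: -(x + 3) = -2.
Step 2. [-(x + 3) = -2] LHS negated; negate both sides, so neg: x + 3 = 2.
Step 3. [x + 3 = 2] 3 comes off first (subtract 3). So sub: x = -1.

Answer: x ∈ {-1}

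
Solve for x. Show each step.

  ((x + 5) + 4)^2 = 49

Step 1. [((x + 5) + 4)^2 = 49] 49 ≥ 0, LHS is (·)² — take ±√, so sqrt: (x + 5) + 4 = 7 or -7.
Step 2. [(x + 5) + 4 = 7 or -7] peel the +4: subtract 4 from each side ⇒ sub: x + 5 = 3 or -11.
Step 3. [x + 5 = 3 or -11] subtract 5: x sits inside (… + 5), so sub: x = -2 or -16.

Answer: x ∈ {-16, -2}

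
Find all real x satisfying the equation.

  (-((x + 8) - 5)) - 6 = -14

Step 1. [(-((x + 8) - 5)) - 6 = -14] -6 is outermost — add 6 both sides ⇒ sub: -((x + 8) - 5) = -8.
Step 2. [-((x + 8) - 5) = -8] flip signs both sides ⇒ neg: (x + 8) - 5 = 8.
Step 3. [(x + 8) - 5 = 8] the outer -5 inverts by adding 5, so sub: x + 8 = 13.
Step 4. [x + 8 = 13] +8 is outermost — subtract 8 both sides ⇒ sub: x = 5.

Answer: x ∈ {5}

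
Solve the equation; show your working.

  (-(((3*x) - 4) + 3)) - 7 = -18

Step 1. [(-(((3*x) - 4) + 3)) - 7 = -18] 7 comes off first (add 7). So sub: -(((3*x) - 4) + 3) = -11.
Step 2. [-(((3*x) - 4) + 3) = -11] flip signs both sides, so neg: ((3*x) - 4) + 3 = 11.
Step 3. [((3*x) - 4) + 3 = 11] peel the +3: subtract 3 from each side. So sub: (3*x) - 4 = 8.
Step 4. [(3*x) - 4 = 8] -4 is outermost — add 4 both sides ⇒ sub: 3*x = 12.
Step 5. [3*x = 12] 3 out front; divide by 3. So div: x = 4.

Answer: x ∈ {4}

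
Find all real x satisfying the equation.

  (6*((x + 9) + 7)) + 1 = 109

Step 1. [(6*((x + 9) + 7)) + 1 = 109] subtract 1: x sits inside (… + 1), so sub: 6*((x + 9) + 7) = 108.
Step 2. [6*((x + 9) + 7) = 108] LHS = 6·(…); ÷6 both sides, so div: (x + 9) + 7 = 18.
Step 3. [(x + 9) + 7 = 18] the outer +7 inverts by subtracting 7, so sub: x + 9 = 11.
Step 4. [x + 9 = 11] peel the +9: subtract 9 from each side. So sub: x = 2.

Answer: x ∈ {2}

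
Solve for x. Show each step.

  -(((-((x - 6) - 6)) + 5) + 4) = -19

Step 1. [-(((-((x - 6) - 6)) + 5) + 4) = -19] flip signs both sides, so neg: ((-((x - 6) - 6)) + 5) + 4 = 19.
Step 2. [((-((x - 6) - 6)) + 5) + 4 = 19] +4 is outermost — subtract 4 both sides ⇒ sub: (-((x - 6) - 6)) + 5 = 15.
Step 3. [(-((x - 6) - 6)) + 5 = 15] the outer +5 inverts by subtracting 5, so sub: -((x - 6) - 6) = 10.
Step 4. [-((x - 6) - 6) = 10] flip signs both sides, so neg: (x - 6) - 6 = -10.
Step 5. [(x - 6) - 6 = -10] 6 comes off first (add 6). So sub: x - 6 = -4.
Step 6. [x - 6 = -4] add 6: x sits inside (… - 6), so sub: x = 2.

Answer: x ∈ {2}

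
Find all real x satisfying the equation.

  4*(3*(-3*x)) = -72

Step 1. [4*(3*(-3*x)) = -72] LHS = 4·(…); ÷4 both sides. So div: 3*(-3*x) = -18.
Step 2. [3*(-3*x) = -18] LHS = 3·(…); ÷3 both sides. So div: -3*x = -6.
Step 3. [-3*x = -6] -3·(inner) — divide through by -3. So div: x = 2.

Answer: x ∈ {2}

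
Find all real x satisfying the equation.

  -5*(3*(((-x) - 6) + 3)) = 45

Step 1. [-5*(3*(((-x) - 6) + 3)) = 45] leading coefficient -5: divide by -5, so div: 3*(((-x) - 6) + 3) = -9.
Step 2. [3*(((-x) - 6) + 3) = -9] 3·(inner) — divide through by 3. So div: ((-x) - 6) + 3 = -3.
Step 3. [((-x) - 6) + 3 = -3] the outer +3 inverts by subtracting 3, so sub: (-x) - 6 = -6.
Step 4. [(-x) - 6 = -6] the outer -6 inverts by adding 6, so sub: -x = 0.
Step 5. [-x = 0] leading − — multiply by −1 ⇒ neg: x = 0.

Answer: x ∈ {0}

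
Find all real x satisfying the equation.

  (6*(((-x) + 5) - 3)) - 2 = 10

Step 1. [(6*(((-x) + 5) - 3)) - 2 = 10] add 2: x sits inside (… - 2) ⇒ sub: 6*(((-x) + 5) - 3) = 12.
Step 2. [6*(((-x) + 5) - 3) = 12] leading coefficient 6: divide by 6, so div: ((-x) + 5) - 3 = 2.
Step 3. [((-x) + 5) - 3 = 2] -3 is outermost — add 3 both sides ⇒ sub: (-x) + 5 = 5.
Step 4. [(-x) + 5 = 5] peel the +5: subtract 5 from each side. So sub: -x = 0.
Step 5. [-x = 0] leading − — multiply by −1 ⇒ neg: x = 0.

Answer: x ∈ {0}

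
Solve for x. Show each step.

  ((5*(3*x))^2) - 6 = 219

Step 1. [((5*(3*x))^2) - 6 = 219] -6 is outermost — add 6 both sides, so sub: (5*(3*x))^2 = 225.
Step 2. [(5*(3*x))^2 = 225] √ both sides: 225 ≥ 0 gives two branches ⇒ sqrt: 5*(3*x) = 15 or -15.
Step 3. [5*(3*x) = 15 or -15] LHS = 5·(…); ÷5 both sides ⇒ div: 3*x = 3 or -3.
Step 4. [3*x = 3 or -3] 3 out front; divide by 3, so div: x = 1 or -1.

Answer: x ∈ {-1, 1}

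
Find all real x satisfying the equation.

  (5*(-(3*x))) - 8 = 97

Step 1. [(5*(-(3*x))) - 8 = 97] the outer -8 inverts by adding 8 ⇒ sub: 5*(-(3*x)) = 105.
Step 2. [5*(-(3*x)) = 105] LHS = 5·(…); ÷5 both sides, so div: -(3*x) = 21.
Step 3. [-(3*x) = 21] leading − — multiply by −1 ⇒ neg: 3*x = -21.
Step 4. [3*x = -21] 3 out front; divide by 3, so div: x = -7.

Answer: x ∈ {-7}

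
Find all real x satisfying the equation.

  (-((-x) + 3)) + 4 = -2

Step 1. [(-((-x) + 3)) + 4 = -2] peel the +4: subtract 4 from each side. So sub: -((-x) + 3) = -6.
Step 2. [-((-x) + 3) = -6] leading − — multiply by −1 ⇒ neg: (-x) + 3 = 6.
Step 3. [(-x) + 3 = 6] subtract 3: x sits inside (… + 3) ⇒ sub: -x = 3.
Step 4. [-x = 3] flip signs both sides ⇒ neg: x = -3.

Answer: x ∈ {-3}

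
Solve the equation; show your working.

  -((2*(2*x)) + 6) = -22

Step 1. [-((2*(2*x)) + 6) = -22] LHS negated; negate both sides. So neg: (2*(2*x)) + 6 = 22.
Step 2. [(2*(2*x)) + 6 = 22] 2 | LHS and 2 | 22: pull 2 out ⇒ factor: (2*x) + 3 = 11.
Step 3. [(2*x) + 3 = 11] peel the +3: subtract 3 from each side, so sub: 2*x = 8.
Step 4. [2*x = 8] LHS = 2·(…); ÷2 both sides ⇒ div: x = 4.

Answer: x ∈ {4}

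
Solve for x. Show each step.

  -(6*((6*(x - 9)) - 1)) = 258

Step 1. [-(6*((6*(x - 9)) - 1)) = 258] LHS negated; negate both sides, so neg: 6*((6*(x - 9)) - 1) = -258.
Step 2. [6*((6*(x - 9)) - 1) = -258] 6 out front; divide by 6. So div: (6*(x - 9)) - 1 = -43.
Step 3. [(6*(x - 9)) - 1 = -43] peel the -1: add 1 from each side ⇒ sub: 6*(x - 9) = -42.
Step 4. [6*(x - 9) = -42] 6 out front; divide by 6. So div: x - 9 = -7.
Step 5. [x - 9 = -7] the outer -9 inverts by adding 9. So sub: x = 2.

Answer: x ∈ {2}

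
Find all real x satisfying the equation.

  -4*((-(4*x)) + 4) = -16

Step 1. [-4*((-(4*x)) + 4) = -16] LHS = -4·(…); ÷-4 both sides ⇒ div: (-(4*x)) + 4 = 4.
Step 2. [(-(4*x)) + 4 = 4] 4 comes off first (subtract 4) ⇒ sub: -(4*x) = 0.
Step 3. [-(4*x) = 0] flip signs both sides. So neg: 4*x = 0.
Step 4. [4*x = 0] 4 out front; divide by 4. So div: x = 0.

Answer: x ∈ {0}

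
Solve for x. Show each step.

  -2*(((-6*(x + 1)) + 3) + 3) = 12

Step 1. [-2*(((-6*(x + 1)) + 3) + 3) = 12] divide by the outer -2. So div: ((-6*(x + 1)) + 3) + 3 = -6.
Step 2. [((-6*(x + 1)) + 3) + 3 = -6] peel the +3: subtract 3 from each side, so sub: (-6*(x + 1)) + 3 = -9.
Step 3. [(-6*(x + 1)) + 3 = -9] the outer +3 inverts by subtracting 3. So sub: -6*(x + 1) = -12.
Step 4. [-6*(x + 1) = -12] -6·(inner) — divide through by -6, so div: x + 1 = 2.
Step 5. [x + 1 = 2] subtract 1: x sits inside (… + 1) ⇒ sub: x = 1.

Answer: x ∈ {1}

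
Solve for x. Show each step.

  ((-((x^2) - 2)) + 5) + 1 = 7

Step 1. [((-((x^2) - 2)) + 5) + 1 = 7] subtract 1: x sits inside (… + 1), so sub: (-((x^2) - 2)) + 5 = 6.
Step 2. [(-((x^2) - 2)) + 5 = 6] subtract 5: x sits inside (… + 5). So sub: -((x^2) - 2) = 1.
Step 3. [-((x^2) - 2) = 1] LHS negated; negate both sides, so neg: (x^2) - 2 = -1.
Step 4. [(x^2) - 2 = -1] 2 comes off first (add 2), so sub: x^2 = 1.
Step 5. [x^2 = 1] √ both sides: 1 ≥ 0 gives two branches. So sqrt: x = 1 or -1.

Answer: x ∈ {-1, 1}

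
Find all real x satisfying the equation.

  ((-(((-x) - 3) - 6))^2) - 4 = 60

Step 1. [((-(((-x) - 3) - 6))^2) - 4 = 60] -4 is outermost — add 4 both sides, so sub: (-(((-x) - 3) - 6))^2 = 64.
Step 2. [(-(((-x) - 3) - 6))^2 = 64] 64 ≥ 0, LHS is (·)² — take ±√ ⇒ sqrt: -(((-x) - 3) - 6) = 8 or -8.
Step 3. [-(((-x) - 3) - 6) = 8 or -8] leading − — multiply by −1, so neg: ((-x) - 3) - 6 = -8 or 8.
Step 4. [((-x) - 3) - 6 = -8 or 8] add 6: x sits inside (… - 6). So sub: (-x) - 3 = -2 or 14.
Step 5. [(-x) - 3 = -2 or 14] peel the -3: add 3 from each side ⇒ sub: -x = 1 or 17.
Step 6. [-x = 1 or 17] flip signs both sides. So neg: x = -1 or -17.

Answer: x ∈ {-17, -1}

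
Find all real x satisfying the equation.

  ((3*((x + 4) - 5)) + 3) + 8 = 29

Step 1. [((3*((x + 4) - 5)) + 3) + 8 = 29] 8 comes off first (subtract 8), so sub: (3*((x + 4) - 5)) + 3 = 21.
Step 2. [(3*((x + 4) - 5)) + 3 = 21] 3 | LHS and 3 | 21: pull 3 out. So factor: ((x + 4) - 5) + 1 = 7.
Step 3. [((x + 4) - 5) + 1 = 7] 1 comes off first (subtract 1), so sub: (x + 4) - 5 = 6.
Step 4. [(x + 4) - 5 = 6] the outer -5 inverts by adding 5, so sub: x + 4 = 11.
Step 5. [x + 4 = 11] the outer +4 inverts by subtracting 4. So sub: x = 7.

Answer: x ∈ {7}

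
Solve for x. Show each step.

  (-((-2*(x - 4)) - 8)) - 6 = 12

Step 1. [(-((-2*(x - 4)) - 8)) - 6 = 12] peel the -6: add 6 from each side, so sub: -((-2*(x - 4)) - 8) = 18.
Step 2. [-((-2*(x - 4)) - 8) = 18] LHS negated; negate both sides ⇒ neg: (-2*(x - 4)) - 8 = -18.
Step 3. [(-2*(x - 4)) - 8 = -18] -2 | LHS and -2 | -18: pull -2 out. So factor: (x - 4) + 4 = 9.
Step 4. [(x - 4) + 4 = 9] the outer +4 inverts by subtracting 4 ⇒ sub: x - 4 = 5.
Step 5. [x - 4 = 5] add 4: x sits inside (… - 4), so sub: x = 9.

Answer: x ∈ {9}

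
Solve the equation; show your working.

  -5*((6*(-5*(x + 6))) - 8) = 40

Step 1. [-5*((6*(-5*(x + 6))) - 8) = 40] -5·(inner) — divide through by -5. So div: (6*(-5*(x + 6))) - 8 = -8.
Step 2. [(6*(-5*(x + 6))) - 8 = -8] add 8: x sits inside (… - 8) ⇒ sub: 6*(-5*(x + 6)) = 0.
Step 3. [6*(-5*(x + 6)) = 0] LHS = 6·(…); ÷6 both sides. So div: -5*(x + 6) = 0.
Step 4. [-5*(x + 6) = 0] divide by the outer -5. So div: x + 6 = 0.
Step 5. [x + 6 = 0] subtract 6: x sits inside (… + 6), so sub: x = -6.

Answer: x ∈ {-6}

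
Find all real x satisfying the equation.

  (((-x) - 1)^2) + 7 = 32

Step 1. [(((-x) - 1)^2) + 7 = 32] peel the +7: subtract 7 from each side. So sub: ((-x) - 1)^2 = 25.
Step 2. [((-x) - 1)^2 = 25] √ both sides: 25 ≥ 0 gives two branches, so sqrt: (-x) - 1 = 5 or -5.
Step 3. [(-x) - 1 = 5 or -5] the outer -1 inverts by adding 1 ⇒ sub: -x = 6 or -4.
Step 4. [-x = 6 or -4] LHS negated; negate both sides ⇒ neg: x = -6 or 4.

Answer: x ∈ {-6, 4}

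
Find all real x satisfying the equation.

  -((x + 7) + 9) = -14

Step 1. [-((x + 7) + 9) = -14] leading − — multiply by −1, so neg: (x + 7) + 9 = 14.
Step 2. [(x + 7) + 9 = 14] 9 comes off first (subtract 9) ⇒ sub: x + 7 = 5.
Step 3. [x + 7 = 5] peel the +7: subtract 7 from each side, so sub: x = -2.

Answer: x ∈ {-2}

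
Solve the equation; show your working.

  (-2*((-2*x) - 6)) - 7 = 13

Step 1. [(-2*((-2*x) - 6)) - 7 = 13] the outer -7 inverts by adding 7, so sub: -2*((-2*x) - 6) = 20.
Step 2. [-2*((-2*x) - 6) = 20] divide by the outer -2. So div: (-2*x) - 6 = -10.
Step 3. [(-2*x) - 6 = -10] peel the -6: add 6 from each side ⇒ sub: -2*x = -4.
Step 4. [-2*x = -4] leading coefficient -2: divide by -2. So div: x = 2.

Answer: x ∈ {2}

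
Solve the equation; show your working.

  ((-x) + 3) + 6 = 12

Step 1. [((-x) + 3) + 6 = 12] the outer +6 inverts by subtracting 6, so sub: (-x) + 3 = 6.
Step 2. [(-x) + 3 = 6] subtract 3: x sits inside (… + 3). So sub: -x = 3.
Step 3. [-x = 3] flip signs both sides. So neg: x = -3.

Answer: x ∈ {-3}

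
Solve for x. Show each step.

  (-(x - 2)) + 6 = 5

Step 1. [(-(x - 2)) + 6 = 5] +6 is outermost — subtract 6 both sides, so sub: -(x - 2) = -1.
Step 2. [-(x - 2) = -1] flip signs both sides ⇒ neg: x - 2 = 1.
Step 3. [x - 2 = 1] the outer -2 inverts by adding 2. So sub: x = 3.

Answer: x ∈ {3}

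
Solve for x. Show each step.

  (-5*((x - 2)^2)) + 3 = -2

Step 1. [(-5*((x - 2)^2)) + 3 = -2] subtract 3: x sits inside (… + 3) ⇒ sub: -5*((x - 2)^2) = -5.
Step 2. [-5*((x - 2)^2) = -5] LHS = -5·(…); ÷-5 both sides. So div: (x - 2)^2 = 1.
Step 3. [(x - 2)^2 = 1] 1 ≥ 0, LHS is (·)² — take ±√. So sqrt: x - 2 = 1 or -1.
Step 4. [x - 2 = 1 or -1] peel the -2: add 2 from each side ⇒ sub: x = 3 or 1.

Answer: x ∈ {1, 3}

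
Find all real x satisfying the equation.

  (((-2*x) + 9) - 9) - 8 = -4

Step 1. [(((-2*x) + 9) - 9) - 8 = -4] add 8: x sits inside (… - 8), so sub: ((-2*x) + 9) - 9 = 4.
Step 2. [((-2*x) + 9) - 9 = 4] the outer -9 inverts by adding 9. So sub: (-2*x) + 9 = 13.
Step 3. [(-2*x) + 9 = 13] +9 is outermost — subtract 9 both sides. So sub: -2*x = 4.
Step 4. [-2*x = 4] -2·(inner) — divide through by -2. So div: x = -2.

Answer: x ∈ {-2}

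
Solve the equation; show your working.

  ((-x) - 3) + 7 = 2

Step 1. [((-x) - 3) + 7 = 2] +7 is outermost — subtract 7 both sides ⇒ sub: (-x) - 3 = -5.
Step 2. [(-x) - 3 = -5] peel the -3: add 3 from each side ⇒ sub: -x = -2.
Step 3. [-x = -2] flip signs both sides ⇒ neg: x = 2.

Answer: x ∈ {2}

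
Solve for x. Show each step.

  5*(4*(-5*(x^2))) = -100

Step 1. [5*(4*(-5*(x^2))) = -100] divide by the outer 5. So div: 4*(-5*(x^2)) = -20.
Step 2. [4*(-5*(x^2)) = -20] 4·(inner) — divide through by 4 ⇒ div: -5*(x^2) = -5.
Step 3. [-5*(x^2) = -5] divide by the outer -5, so div: x^2 = 1.
Step 4. [x^2 = 1] √ both sides: 1 ≥ 0 gives two branches. So sqrt: x = 1 or -1.

Answer: x ∈ {-1, 1}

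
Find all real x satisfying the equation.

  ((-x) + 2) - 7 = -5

Step 1. [((-x) + 2) - 7 = -5] 7 comes off first (add 7). So sub: (-x) + 2 = 2.
Step 2. [(-x) + 2 = 2] subtract 2: x sits inside (… + 2). So sub: -x = 0.
Step 3. [-x = 0] leading − — multiply by −1, so neg: x = 0.

Answer: x ∈ {0}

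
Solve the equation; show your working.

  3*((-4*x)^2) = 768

Step 1. [3*((-4*x)^2) = 768] 3 out front; divide by 3, so div: (-4*x)^2 = 256.
Step 2. [(-4*x)^2 = 256] √ both sides: 256 ≥ 0 gives two branches. So sqrt: -4*x = 16 or -16.
Step 3. [-4*x = 16 or -16] LHS = -4·(…); ÷-4 both sides, so div: x = -4 or 4.

Answer: x ∈ {-4, 4}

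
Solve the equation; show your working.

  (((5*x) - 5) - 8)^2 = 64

Step 1. [(((5*x) - 5) - 8)^2 = 64] √ both sides: 64 ≥ 0 gives two branches ⇒ sqrt: ((5*x) - 5) - 8 = 8 or -8.
Step 2. [((5*x) - 5) - 8 = 8 or -8] -8 is outermost — add 8 both sides, so sub: (5*x) - 5 = 16 or 0.
Step 3. [(5*x) - 5 = 16 or 0] -5 is outermost — add 5 both sides. So sub: 5*x = 21 or 5.
Step 4. [5*x = 21 or 5] divide by the outer 5, so div: x = 21/5 or 1.

Answer: x ∈ {1, 21/5}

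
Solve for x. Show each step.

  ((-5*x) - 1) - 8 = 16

Step 1. [((-5*x) - 1) - 8 = 16] -8 is outermost — add 8 both sides, so sub: (-5*x) - 1 = 24.
Step 2. [(-5*x) - 1 = 24] peel the -1: add 1 from each side ⇒ sub: -5*x = 25.
Step 3. [-5*x = 25] divide by the outer -5, so div: x = -5.

Answer: x ∈ {-5}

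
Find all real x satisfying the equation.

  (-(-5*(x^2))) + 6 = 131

Step 1. [(-(-5*(x^2))) + 6 = 131] 6 comes off first (subtract 6) ⇒ sub: -(-5*(x^2)) = 125.
Step 2. [-(-5*(x^2)) = 125] flip signs both sides. So neg: -5*(x^2) = -125.
Step 3. [-5*(x^2) = -125] -5 out front; divide by -5, so div: x^2 = 25.
Step 4. [x^2 = 25] √ both sides: 25 ≥ 0 gives two branches, so sqrt: x = 5 or -5.

Answer: x ∈ {-5, 5}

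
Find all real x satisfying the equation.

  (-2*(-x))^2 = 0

Step 1. [(-2*(-x))^2 = 0] √ both sides: 0 ≥ 0 gives two branches ⇒ sqrt: -2*(-x) = 0.
Step 2. [-2*(-x) = 0] LHS = -2·(…); ÷-2 both sides, so div: -x = 0.
Step 3. [-x = 0] leading − — multiply by −1 ⇒ neg: x = 0.

Answer: x ∈ {0}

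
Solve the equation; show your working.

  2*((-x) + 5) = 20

Step 1. [2*((-x) + 5) = 20] leading coefficient 2: divide by 2, so div: (-x) + 5 = 10.
Step 2. [(-x) + 5 = 10] 5 comes off first (subtract 5), so sub: -x = 5.
Step 3. [-x = 5] LHS negated; negate both sides, so neg: x = -5.

Answer: x ∈ {-5}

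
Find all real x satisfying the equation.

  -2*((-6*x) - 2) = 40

Step 1. [-2*((-6*x) - 2) = 40] leading coefficient -2: divide by -2 ⇒ div: (-6*x) - 2 = -20.
Step 2. [(-6*x) - 2 = -20] add 2: x sits inside (… - 2). So sub: -6*x = -18.
Step 3. [-6*x = -18] leading coefficient -6: divide by -6 ⇒ div: x = 3.

Answer: x ∈ {3}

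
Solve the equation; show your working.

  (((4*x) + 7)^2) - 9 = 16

Step 1. [(((4*x) + 7)^2) - 9 = 16] the outer -9 inverts by adding 9. So sub: ((4*x) + 7)^2 = 25.
Step 2. [((4*x) + 7)^2 = 25] √ both sides: 25 ≥ 0 gives two branches. So sqrt: (4*x) + 7 = 5 or -5.
Step 3. [(4*x) + 7 = 5 or -5] 7 comes off first (subtract 7). So sub: 4*x = -2 or -12.
Step 4. [4*x = -2 or -12] divide by the outer 4, so div: x = -1/2 or -3.

Answer: x ∈ {-3, -1/2}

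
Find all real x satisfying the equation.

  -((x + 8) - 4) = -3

Step 1. [-((x + 8) - 4) = -3] leading − — multiply by −1. So neg: (x + 8) - 4 = 3.
Step 2. [(x + 8) - 4 = 3] the outer -4 inverts by adding 4. So sub: x + 8 = 7.
Step 3. [x + 8 = 7] subtract 8: x sits inside (… + 8) ⇒ sub: x = -1.

Answer: x ∈ {-1}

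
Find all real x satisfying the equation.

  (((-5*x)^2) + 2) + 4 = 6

Step 1. [(((-5*x)^2) + 2) + 4 = 6] subtract 4: x sits inside (… + 4), so sub: ((-5*x)^2) + 2 = 2.
Step 2. [((-5*x)^2) + 2 = 2] the outer +2 inverts by subtracting 2, so sub: (-5*x)^2 = 0.
Step 3. [(-5*x)^2 = 0] 0 ≥ 0, LHS is (·)² — take ±√, so sqrt: -5*x = 0.
Step 4. [-5*x = 0] leading coefficient -5: divide by -5, so div: x = 0.

Answer: x ∈ {0}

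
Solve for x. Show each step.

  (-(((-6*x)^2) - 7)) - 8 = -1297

Step 1. [(-(((-6*x)^2) - 7)) - 8 = -1297] peel the -8: add 8 from each side. So sub: -(((-6*x)^2) - 7) = -1289.
Step 2. [-(((-6*x)^2) - 7) = -1289] flip signs both sides. So neg: ((-6*x)^2) - 7 = 1289.
Step 3. [((-6*x)^2) - 7 = 1289] -7 is outermost — add 7 both sides, so sub: (-6*x)^2 = 1296.
Step 4. [(-6*x)^2 = 1296] LHS squared, RHS 1296 ≥ 0: apply √ (±). So sqrt: -6*x = 36 or -36.
Step 5. [-6*x = 36 or -36] -6 out front; divide by -6 ⇒ div: x = -6 or 6.

Answer: x ∈ {-6, 6}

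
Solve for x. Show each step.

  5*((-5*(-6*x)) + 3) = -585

Step 1. [5*((-5*(-6*x)) + 3) = -585] leading coefficient 5: divide by 5. So div: (-5*(-6*x)) + 3 = -117.
Step 2. [(-5*(-6*x)) + 3 = -117] 3 comes off first (subtract 3). So sub: -5*(-6*x) = -120.
Step 3. [-5*(-6*x) = -120] -5·(inner) — divide through by -5 ⇒ div: -6*x = 24.
Step 4. [-6*x = 24] -6 out front; divide by -6. So div: x = -4.

Answer: x ∈ {-4}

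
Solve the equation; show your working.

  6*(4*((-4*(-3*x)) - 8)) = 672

Step 1. [6*(4*((-4*(-3*x)) - 8)) = 672] 6·(inner) — divide through by 6. So div: 4*((-4*(-3*x)) - 8) = 112.
Step 2. [4*((-4*(-3*x)) - 8) = 112] leading coefficient 4: divide by 4 ⇒ div: (-4*(-3*x)) - 8 = 28.
Step 3. [(-4*(-3*x)) - 8 = 28] common factor -4 (LHS and 28) — divide through, so factor: (-3*x) + 2 = -7.
Step 4. [(-3*x) + 2 = -7] the outer +2 inverts by subtracting 2, so sub: -3*x = -9.
Step 5. [-3*x = -9] divide by the outer -3 ⇒ div: x = 3.

Answer: x ∈ {3}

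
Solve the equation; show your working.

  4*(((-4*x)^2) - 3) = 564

Step 1. [4*(((-4*x)^2) - 3) = 564] leading coefficient 4: divide by 4 ⇒ div: ((-4*x)^2) - 3 = 141.
Step 2. [((-4*x)^2) - 3 = 141] 3 comes off first (add 3). So sub: (-4*x)^2 = 144.
Step 3. [(-4*x)^2 = 144] LHS squared, RHS 144 ≥ 0: apply √ (±), so sqrt: -4*x = 12 or -12.
Step 4. [-4*x = 12 or -12] -4 out front; divide by -4 ⇒ div: x = -3 or 3.

Answer: x ∈ {-3, 3}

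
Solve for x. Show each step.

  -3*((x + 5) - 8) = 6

Step 1. [-3*((x + 5) - 8) = 6] -3 out front; divide by -3. So div: (x + 5) - 8 = -2.
Step 2. [(x + 5) - 8 = -2] add 8: x sits inside (… - 8). So sub: x + 5 = 6.
Step 3. [x + 5 = 6] the outer +5 inverts by subtracting 5. So sub: x = 1.

Answer: x ∈ {1}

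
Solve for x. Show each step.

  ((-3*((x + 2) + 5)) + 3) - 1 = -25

Step 1. [((-3*((x + 2) + 5)) + 3) - 1 = -25] add 1: x sits inside (… - 1), so sub: (-3*((x + 2) + 5)) + 3 = -24.
Step 2. [(-3*((x + 2) + 5)) + 3 = -24] peel the +3: subtract 3 from each side, so sub: -3*((x + 2) + 5) = -27.
Step 3. [-3*((x + 2) + 5) = -27] -3 out front; divide by -3 ⇒ div: (x + 2) + 5 = 9.
Step 4. [(x + 2) + 5 = 9] +5 is outermost — subtract 5 both sides, so sub: x + 2 = 4.
Step 5. [x + 2 = 4] +2 is outermost — subtract 2 both sides ⇒ sub: x = 2.

Answer: x ∈ {2}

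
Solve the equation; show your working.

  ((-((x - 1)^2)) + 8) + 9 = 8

Step 1. [((-((x - 1)^2)) + 8) + 9 = 8] subtract 9: x sits inside (… + 9). So sub: (-((x - 1)^2)) + 8 = -1.
Step 2. [(-((x - 1)^2)) + 8 = -1] 8 comes off first (subtract 8) ⇒ sub: -((x - 1)^2) = -9.
Step 3. [-((x - 1)^2) = -9] flip signs both sides, so neg: (x - 1)^2 = 9.
Step 4. [(x - 1)^2 = 9] 9 ≥ 0, LHS is (·)² — take ±√. So sqrt: x - 1 = 3 or -3.
Step 5. [x - 1 = 3 or -3] add 1: x sits inside (… - 1) ⇒ sub: x = 4 or -2.

Answer: x ∈ {-2, 4}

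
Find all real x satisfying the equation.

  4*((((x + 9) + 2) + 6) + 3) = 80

Step 1. [4*((((x + 9) + 2) + 6) + 3) = 80] 4 out front; divide by 4. So div: (((x + 9) + 2) + 6) + 3 = 20.
Step 2. [(((x + 9) + 2) + 6) + 3 = 20] 3 comes off first (subtract 3). So sub: ((x + 9) + 2) + 6 = 17.
Step 3. [((x + 9) + 2) + 6 = 17] 6 comes off first (subtract 6), so sub: (x + 9) + 2 = 11.
Step 4. [(x + 9) + 2 = 11] 2 comes off first (subtract 2). So sub: x + 9 = 9.
Step 5. [x + 9 = 9] 9 comes off first (subtract 9). So sub: x = 0.

Answer: x ∈ {0}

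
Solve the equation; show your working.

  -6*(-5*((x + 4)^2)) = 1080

Step 1. [-6*(-5*((x + 4)^2)) = 1080] -6·(inner) — divide through by -6, so div: -5*((x + 4)^2) = -180.
Step 2. [-5*((x + 4)^2) = -180] -5 out front; divide by -5. So div: (x + 4)^2 = 36.
Step 3. [(x + 4)^2 = 36] LHS squared, RHS 36 ≥ 0: apply √ (±), so sqrt: x + 4 = 6 or -6.
Step 4. [x + 4 = 6 or -6] subtract 4: x sits inside (… + 4), so sub: x = 2 or -10.

Answer: x ∈ {-10, 2}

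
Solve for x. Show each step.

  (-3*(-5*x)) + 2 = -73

Step 1. [(-3*(-5*x)) + 2 = -73] peel the +2: subtract 2 from each side ⇒ sub: -3*(-5*x) = -75.
Step 2. [-3*(-5*x) = -75] -3·(inner) — divide through by -3 ⇒ div: -5*x = 25.
Step 3. [-5*x = 25] divide by the outer -5. So div: x = -5.

Answer: x ∈ {-5}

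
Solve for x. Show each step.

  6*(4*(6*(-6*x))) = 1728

Step 1. [6*(4*(6*(-6*x))) = 1728] leading coefficient 6: divide by 6 ⇒ div: 4*(6*(-6*x)) = 288.
Step 2. [4*(6*(-6*x)) = 288] divide by the outer 4. So div: 6*(-6*x) = 72.
Step 3. [6*(-6*x) = 72] divide by the outer 6. So div: -6*x = 12.
Step 4. [-6*x = 12] LHS = -6·(…); ÷-6 both sides, so div: x = -2.

Answer: x ∈ {-2}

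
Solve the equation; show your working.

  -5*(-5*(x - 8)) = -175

Step 1. [-5*(-5*(x - 8)) = -175] -5 out front; divide by -5, so div: -5*(x - 8) = 35.
Step 2. [-5*(x - 8) = 35] -5·(inner) — divide through by -5. So div: x - 8 = -7.
Step 3. [x - 8 = -7] peel the -8: add 8 from each side, so sub: x = 1.

Answer: x ∈ {1}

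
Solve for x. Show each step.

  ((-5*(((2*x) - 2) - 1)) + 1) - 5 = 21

Step 1. [((-5*(((2*x) - 2) - 1)) + 1) - 5 = 21] the outer -5 inverts by adding 5, so sub: (-5*(((2*x) - 2) - 1)) + 1 = 26.
Step 2. [(-5*(((2*x) - 2) - 1)) + 1 = 26] +1 is outermost — subtract 1 both sides ⇒ sub: -5*(((2*x) - 2) - 1) = 25.
Step 3. [-5*(((2*x) - 2) - 1) = 25] divide by the outer -5, so div: ((2*x) - 2) - 1 = -5.
Step 4. [((2*x) - 2) - 1 = -5] add 1: x sits inside (… - 1) ⇒ sub: (2*x) - 2 = -4.
Step 5. [(2*x) - 2 = -4] common factor 2 (LHS and -4) — divide through. So factor: x - 1 = -2.
Step 6. [x - 1 = -2] peel the -1: add 1 from each side. So sub: x = -1.

Answer: x ∈ {-1}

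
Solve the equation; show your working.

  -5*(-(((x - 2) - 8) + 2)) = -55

Step 1. [-5*(-(((x - 2) - 8) + 2)) = -55] -5·(inner) — divide through by -5. So div: -(((x - 2) - 8) + 2) = 11.
Step 2. [-(((x - 2) - 8) + 2) = 11] leading − — multiply by −1 ⇒ neg: ((x - 2) - 8) + 2 = -11.
Step 3. [((x - 2) - 8) + 2 = -11] the outer +2 inverts by subtracting 2, so sub: (x - 2) - 8 = -13.
Step 4. [(x - 2) - 8 = -13] the outer -8 inverts by adding 8. So sub: x - 2 = -5.
Step 5. [x - 2 = -5] -2 is outermost — add 2 both sides, so sub: x = -3.

Answer: x ∈ {-3}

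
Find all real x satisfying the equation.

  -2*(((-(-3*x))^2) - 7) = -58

Step 1. [-2*(((-(-3*x))^2) - 7) = -58] divide by the outer -2 ⇒ div: ((-(-3*x))^2) - 7 = 29.
Step 2. [((-(-3*x))^2) - 7 = 29] 7 comes off first (add 7), so sub: (-(-3*x))^2 = 36.
Step 3. [(-(-3*x))^2 = 36] 36 ≥ 0, LHS is (·)² — take ±√ ⇒ sqrt: -(-3*x) = 6 or -6.
Step 4. [-(-3*x) = 6 or -6] leading − — multiply by −1, so neg: -3*x = -6 or 6.
Step 5. [-3*x = -6 or 6] LHS = -3·(…); ÷-3 both sides ⇒ div: x = 2 or -2.

Answer: x ∈ {-2, 2}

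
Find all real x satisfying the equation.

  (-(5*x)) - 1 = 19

Step 1. [(-(5*x)) - 1 = 19] add 1: x sits inside (… - 1) ⇒ sub: -(5*x) = 20.
Step 2. [-(5*x) = 20] flip signs both sides. So neg: 5*x = -20.
Step 3. [5*x = -20] divide by the outer 5. So div: x = -4.

Answer: x ∈ {-4}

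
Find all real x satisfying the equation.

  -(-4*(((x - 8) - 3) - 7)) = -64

Step 1. [-(-4*(((x - 8) - 3) - 7)) = -64] leading − — multiply by −1. So neg: -4*(((x - 8) - 3) - 7) = 64.
Step 2. [-4*(((x - 8) - 3) - 7) = 64] leading coefficient -4: divide by -4 ⇒ div: ((x - 8) - 3) - 7 = -16.
Step 3. [((x - 8) - 3) - 7 = -16] 7 comes off first (add 7). So sub: (x - 8) - 3 = -9.
Step 4. [(x - 8) - 3 = -9] peel the -3: add 3 from each side, so sub: x - 8 = -6.
Step 5. [x - 8 = -6] peel the -8: add 8 from each side ⇒ sub: x = 2.

Answer: x ∈ {2}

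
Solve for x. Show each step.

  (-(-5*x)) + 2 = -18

Step 1. [(-(-5*x)) + 2 = -18] +2 is outermost — subtract 2 both sides ⇒ sub: -(-5*x) = -20.
Step 2. [-(-5*x) = -20] LHS negated; negate both sides ⇒ neg: -5*x = 20.
Step 3. [-5*x = 20] divide by the outer -5. So div: x = -4.

Answer: x ∈ {-4}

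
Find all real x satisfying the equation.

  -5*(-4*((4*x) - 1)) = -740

Step 1. [-5*(-4*((4*x) - 1)) = -740] -5 out front; divide by -5 ⇒ div: -4*((4*x) - 1) = 148.
Step 2. [-4*((4*x) - 1) = 148] LHS = -4·(…); ÷-4 both sides. So div: (4*x) - 1 = -37.
Step 3. [(4*x) - 1 = -37] the outer -1 inverts by adding 1 ⇒ sub: 4*x = -36.
Step 4. [4*x = -36] leading coefficient 4: divide by 4, so div: x = -9.

Answer: x ∈ {-9}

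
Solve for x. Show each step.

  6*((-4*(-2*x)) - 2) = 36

Step 1. [6*((-4*(-2*x)) - 2) = 36] 6·(inner) — divide through by 6. So div: (-4*(-2*x)) - 2 = 6.
Step 2. [(-4*(-2*x)) - 2 = 6] the outer -2 inverts by adding 2 ⇒ sub: -4*(-2*x) = 8.
Step 3. [-4*(-2*x) = 8] divide by the outer -4. So div: -2*x = -2.
Step 4. [-2*x = -2] divide by the outer -2, so div: x = 1.

Answer: x ∈ {1}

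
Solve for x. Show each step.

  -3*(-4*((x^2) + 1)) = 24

Step 1. [-3*(-4*((x^2) + 1)) = 24] -3 out front; divide by -3. So div: -4*((x^2) + 1) = -8.
Step 2. [-4*((x^2) + 1) = -8] -4·(inner) — divide through by -4, so div: (x^2) + 1 = 2.
Step 3. [(x^2) + 1 = 2] +1 is outermost — subtract 1 both sides. So sub: x^2 = 1.
Step 4. [x^2 = 1] √ both sides: 1 ≥ 0 gives two branches. So sqrt: x = 1 or -1.

Answer: x ∈ {-1, 1}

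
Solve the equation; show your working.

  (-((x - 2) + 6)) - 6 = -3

Step 1. [(-((x - 2) + 6)) - 6 = -3] the outer -6 inverts by adding 6. So sub: -((x - 2) + 6) = 3.
Step 2. [-((x - 2) + 6) = 3] LHS negated; negate both sides. So neg: (x - 2) + 6 = -3.
Step 3. [(x - 2) + 6 = -3] +6 is outermost — subtract 6 both sides ⇒ sub: x - 2 = -9.
Step 4. [x - 2 = -9] 2 comes off first (add 2). So sub: x = -7.

Answer: x ∈ {-7}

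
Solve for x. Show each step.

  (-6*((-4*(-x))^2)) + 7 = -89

Step 1. [(-6*((-4*(-x))^2)) + 7 = -89] subtract 7: x sits inside (… + 7) ⇒ sub: -6*((-4*(-x))^2) = -96.
Step 2. [-6*((-4*(-x))^2) = -96] leading coefficient -6: divide by -6, so div: (-4*(-x))^2 = 16.
Step 3. [(-4*(-x))^2 = 16] LHS squared, RHS 16 ≥ 0: apply √ (±). So sqrt: -4*(-x) = 4 or -4.
Step 4. [-4*(-x) = 4 or -4] -4·(inner) — divide through by -4 ⇒ div: -x = -1 or 1.
Step 5. [-x = -1 or 1] flip signs both sides, so neg: x = 1 or -1.

Answer: x ∈ {-1, 1}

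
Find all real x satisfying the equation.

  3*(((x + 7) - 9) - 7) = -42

Step 1. [3*(((x + 7) - 9) - 7) = -42] leading coefficient 3: divide by 3 ⇒ div: ((x + 7) - 9) - 7 = -14.
Step 2. [((x + 7) - 9) - 7 = -14] -7 is outermost — add 7 both sides, so sub: (x + 7) - 9 = -7.
Step 3. [(x + 7) - 9 = -7] 9 comes off first (add 9) ⇒ sub: x + 7 = 2.
Step 4. [x + 7 = 2] 7 comes off first (subtract 7). So sub: x = -5.

Answer: x ∈ {-5}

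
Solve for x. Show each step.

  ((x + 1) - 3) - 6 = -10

Step 1. [((x + 1) - 3) - 6 = -10] 6 comes off first (add 6) ⇒ sub: (x + 1) - 3 = -4.
Step 2. [(x + 1) - 3 = -4] the outer -3 inverts by adding 3 ⇒ sub: x + 1 = -1.
Step 3. [x + 1 = -1] +1 is outermost — subtract 1 both sides ⇒ sub: x = -2.

Answer: x ∈ {-2}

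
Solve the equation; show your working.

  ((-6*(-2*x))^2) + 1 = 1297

Step 1. [((-6*(-2*x))^2) + 1 = 1297] the outer +1 inverts by subtracting 1. So sub: (-6*(-2*x))^2 = 1296.
Step 2. [(-6*(-2*x))^2 = 1296] LHS squared, RHS 1296 ≥ 0: apply √ (±). So sqrt: -6*(-2*x) = 36 or -36.
Step 3. [-6*(-2*x) = 36 or -36] divide by the outer -6. So div: -2*x = -6 or 6.
Step 4. [-2*x = -6 or 6] divide by the outer -2. So div: x = 3 or -3.

Answer: x ∈ {-3, 3}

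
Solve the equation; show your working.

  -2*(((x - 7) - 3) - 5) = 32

Step 1. [-2*(((x - 7) - 3) - 5) = 32] -2 out front; divide by -2 ⇒ div: ((x - 7) - 3) - 5 = -16.
Step 2. [((x - 7) - 3) - 5 = -16] peel the -5: add 5 from each side, so sub: (x - 7) - 3 = -11.
Step 3. [(x - 7) - 3 = -11] the outer -3 inverts by adding 3 ⇒ sub: x - 7 = -8.
Step 4. [x - 7 = -8] the outer -7 inverts by adding 7. So sub: x = -1.

Answer: x ∈ {-1}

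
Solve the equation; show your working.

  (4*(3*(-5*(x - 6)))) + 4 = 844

Step 1. [(4*(3*(-5*(x - 6)))) + 4 = 844] 4 divides every term; factor it out. So factor: (3*(-5*(x - 6))) + 1 = 211.
Step 2. [(3*(-5*(x - 6))) + 1 = 211] +1 is outermost — subtract 1 both sides. So sub: 3*(-5*(x - 6)) = 210.
Step 3. [3*(-5*(x - 6)) = 210] LHS = 3·(…); ÷3 both sides ⇒ div: -5*(x - 6) = 70.
Step 4. [-5*(x - 6) = 70] -5·(inner) — divide through by -5. So div: x - 6 = -14.
Step 5. [x - 6 = -14] peel the -6: add 6 from each side ⇒ sub: x = -8.

Answer: x ∈ {-8}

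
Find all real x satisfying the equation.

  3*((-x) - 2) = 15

Step 1. [3*((-x) - 2) = 15] divide by the outer 3 ⇒ div: (-x) - 2 = 5.
Step 2. [(-x) - 2 = 5] 2 comes off first (add 2), so sub: -x = 7.
Step 3. [-x = 7] leading − — multiply by −1, so neg: x = -7.

Answer: x ∈ {-7}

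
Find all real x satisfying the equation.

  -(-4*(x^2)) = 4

Step 1. [-(-4*(x^2)) = 4] leading − — multiply by −1. So neg: -4*(x^2) = -4.
Step 2. [-4*(x^2) = -4] LHS = -4·(…); ÷-4 both sides, so div: x^2 = 1.
Step 3. [x^2 = 1] √ both sides: 1 ≥ 0 gives two branches, so sqrt: x = 1 or -1.

Answer: x ∈ {-1, 1}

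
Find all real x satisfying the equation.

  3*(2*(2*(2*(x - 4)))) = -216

Step 1. [3*(2*(2*(2*(x - 4)))) = -216] LHS = 3·(…); ÷3 both sides. So div: 2*(2*(2*(x - 4))) = -72.
Step 2. [2*(2*(2*(x - 4))) = -72] divide by the outer 2, so div: 2*(2*(x - 4)) = -36.
Step 3. [2*(2*(x - 4)) = -36] LHS = 2·(…); ÷2 both sides ⇒ div: 2*(x - 4) = -18.
Step 4. [2*(x - 4) = -18] leading coefficient 2: divide by 2. So div: x - 4 = -9.
Step 5. [x - 4 = -9] the outer -4 inverts by adding 4, so sub: x = -5.

Answer: x ∈ {-5}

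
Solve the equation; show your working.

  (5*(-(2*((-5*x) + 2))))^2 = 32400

Step 1. [(5*(-(2*((-5*x) + 2))))^2 = 32400] √ both sides: 32400 ≥ 0 gives two branches ⇒ sqrt: 5*(-(2*((-5*x) + 2))) = 180 or -180.
Step 2. [5*(-(2*((-5*x) + 2))) = 180 or -180] 5 out front; divide by 5. So div: -(2*((-5*x) + 2)) = 36 or -36.
Step 3. [-(2*((-5*x) + 2)) = 36 or -36] flip signs both sides. So neg: 2*((-5*x) + 2) = -36 or 36.
Step 4. [2*((-5*x) + 2) = -36 or 36] LHS = 2·(…); ÷2 both sides. So div: (-5*x) + 2 = -18 or 18.
Step 5. [(-5*x) + 2 = -18 or 18] subtract 2: x sits inside (… + 2) ⇒ sub: -5*x = -20 or 16.
Step 6. [-5*x = -20 or 16] divide by the outer -5. So div: x = 4 or -16/5.

Answer: x ∈ {-16/5, 4}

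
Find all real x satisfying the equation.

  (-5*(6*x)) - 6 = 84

Step 1. [(-5*(6*x)) - 6 = 84] the outer -6 inverts by adding 6 ⇒ sub: -5*(6*x) = 90.
Step 2. [-5*(6*x) = 90] LHS = -5·(…); ÷-5 both sides ⇒ div: 6*x = -18.
Step 3. [6*x = -18] LHS = 6·(…); ÷6 both sides ⇒ div: x = -3.

Answer: x ∈ {-3}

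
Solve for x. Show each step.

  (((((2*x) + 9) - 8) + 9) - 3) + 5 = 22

Step 1. [(((((2*x) + 9) - 8) + 9) - 3) + 5 = 22] the outer +5 inverts by subtracting 5, so sub: ((((2*x) + 9) - 8) + 9) - 3 = 17.
Step 2. [((((2*x) + 9) - 8) + 9) - 3 = 17] add 3: x sits inside (… - 3), so sub: (((2*x) + 9) - 8) + 9 = 20.
Step 3. [(((2*x) + 9) - 8) + 9 = 20] the outer +9 inverts by subtracting 9, so sub: ((2*x) + 9) - 8 = 11.
Step 4. [((2*x) + 9) - 8 = 11] the outer -8 inverts by adding 8. So sub: (2*x) + 9 = 19.
Step 5. [(2*x) + 9 = 19] subtract 9: x sits inside (… + 9). So sub: 2*x = 10.
Step 6. [2*x = 10] LHS = 2·(…); ÷2 both sides, so div: x = 5.

Answer: x ∈ {5}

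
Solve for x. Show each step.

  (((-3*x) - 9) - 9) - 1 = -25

Step 1. [(((-3*x) - 9) - 9) - 1 = -25] add 1: x sits inside (… - 1) ⇒ sub: ((-3*x) - 9) - 9 = -24.
Step 2. [((-3*x) - 9) - 9 = -24] peel the -9: add 9 from each side ⇒ sub: (-3*x) - 9 = -15.
Step 3. [(-3*x) - 9 = -15] the outer -9 inverts by adding 9. So sub: -3*x = -6.
Step 4. [-3*x = -6] -3·(inner) — divide through by -3. So div: x = 2.

Answer: x ∈ {2}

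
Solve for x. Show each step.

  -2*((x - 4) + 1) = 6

Step 1. [-2*((x - 4) + 1) = 6] -2 out front; divide by -2 ⇒ div: (x - 4) + 1 = -3.
Step 2. [(x - 4) + 1 = -3] subtract 1: x sits inside (… + 1). So sub: x - 4 = -4.
Step 3. [x - 4 = -4] -4 is outermost — add 4 both sides ⇒ sub: x = 0.

Answer: x ∈ {0}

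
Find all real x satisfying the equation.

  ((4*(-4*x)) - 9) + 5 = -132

Step 1. [((4*(-4*x)) - 9) + 5 = -132] the outer +5 inverts by subtracting 5 ⇒ sub: (4*(-4*x)) - 9 = -137.
Step 2. [(4*(-4*x)) - 9 = -137] -9 is outermost — add 9 both sides. So sub: 4*(-4*x) = -128.
Step 3. [4*(-4*x) = -128] LHS = 4·(…); ÷4 both sides. So div: -4*x = -32.
Step 4. [-4*x = -32] -4 out front; divide by -4. So div: x = 8.

Answer: x ∈ {8}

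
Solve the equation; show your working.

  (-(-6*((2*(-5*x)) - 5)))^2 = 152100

Step 1. [(-(-6*((2*(-5*x)) - 5)))^2 = 152100] √ both sides: 152100 ≥ 0 gives two branches ⇒ sqrt: -(-6*((2*(-5*x)) - 5)) = 390 or -390.
Step 2. [-(-6*((2*(-5*x)) - 5)) = 390 or -390] LHS negated; negate both sides, so neg: -6*((2*(-5*x)) - 5) = -390 or 390.
Step 3. [-6*((2*(-5*x)) - 5) = -390 or 390] leading coefficient -6: divide by -6. So div: (2*(-5*x)) - 5 = 65 or -65.
Step 4. [(2*(-5*x)) - 5 = 65 or -65] add 5: x sits inside (… - 5), so sub: 2*(-5*x) = 70 or -60.
Step 5. [2*(-5*x) = 70 or -60] divide by the outer 2 ⇒ div: -5*x = 35 or -30.
Step 6. [-5*x = 35 or -30] -5 out front; divide by -5 ⇒ div: x = -7 or 6.

Answer: x ∈ {-7, 6}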